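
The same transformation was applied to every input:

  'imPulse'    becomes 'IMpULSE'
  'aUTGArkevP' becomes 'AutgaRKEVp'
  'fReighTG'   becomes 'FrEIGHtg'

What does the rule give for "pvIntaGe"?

In each case the input is transformed by: flip the case of every letter.
"pvIntaGe" → "PViNTAgE".

PViNTAgE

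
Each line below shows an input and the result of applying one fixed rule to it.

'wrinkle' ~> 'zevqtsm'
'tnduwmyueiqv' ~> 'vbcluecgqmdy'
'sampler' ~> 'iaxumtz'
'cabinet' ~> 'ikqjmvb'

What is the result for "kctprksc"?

Looking at the pairs, the operation is to swap each adjacent pair of characters (1↔2, 3↔4, ...), then shift every letter 8 places forward in the alphabet (wrapping around).
Starting from "kctprksc": after the first operation, "ckptkrcs"; after the second, "ksxbszka".
(Check on "tnduwmyueiqv": → "ntudmwuyievq" → "vbcluecgqmdy" ✓)

ksxbszka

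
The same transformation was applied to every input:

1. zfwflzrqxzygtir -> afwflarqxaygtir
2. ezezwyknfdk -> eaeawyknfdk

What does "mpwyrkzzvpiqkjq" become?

What's happening: replace every "z" with "a".
For "mpwyrkzzvpiqkjq" the result is "mpwyrkaavpiqkjq".

mpwyrkaavpiqkjq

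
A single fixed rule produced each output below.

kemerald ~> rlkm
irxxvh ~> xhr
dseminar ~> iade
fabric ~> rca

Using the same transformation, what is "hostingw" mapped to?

ighs

Rule — swap the front and back halves of the string, then keep every other character starting from the first (positions 1st, 3rd, 5th, ...).
Applying both steps to "hostingw": "ingwhost", then "ighs".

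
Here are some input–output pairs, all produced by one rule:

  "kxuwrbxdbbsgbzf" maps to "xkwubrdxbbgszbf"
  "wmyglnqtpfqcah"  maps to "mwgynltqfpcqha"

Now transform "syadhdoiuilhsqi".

ysdadhioiuhlqsi

Looking at the pairs, the operation is to swap each adjacent pair of characters (1↔2, 3↔4, ...).
Applying that to "syadhdoiuilhsqi" gives "ysdadhioiuhlqsi".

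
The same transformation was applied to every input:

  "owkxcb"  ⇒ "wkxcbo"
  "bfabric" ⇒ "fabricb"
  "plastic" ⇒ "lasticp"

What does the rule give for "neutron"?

eutronn

What's happening: move the first character to the end.
For "neutron" the result is "eutronn".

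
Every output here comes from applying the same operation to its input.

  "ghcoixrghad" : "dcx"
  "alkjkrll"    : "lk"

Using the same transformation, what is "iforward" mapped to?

The transformation: move the last 3 characters to the front (rotate right by 3), then keep one character in every 3, starting at position 3 (positions 3rd, 6th, 9th, ...).
Working it through for "iforward": intermediate "ardiforw", final "do".

do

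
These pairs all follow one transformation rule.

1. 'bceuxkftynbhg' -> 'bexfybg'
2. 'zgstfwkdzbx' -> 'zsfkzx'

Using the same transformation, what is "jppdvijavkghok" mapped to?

jpvjvgo

The pattern: keep every other character starting from the first (positions 1st, 3rd, 5th, ...).
For "jppdvijavkghok" the result is "jpvjvgo".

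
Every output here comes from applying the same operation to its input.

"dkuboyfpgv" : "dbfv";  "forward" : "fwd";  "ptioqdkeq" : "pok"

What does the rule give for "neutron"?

ntn

What's happening: keep one character in every 3, starting at position 1 (positions 1st, 4th, 7th, ...).
So "neutron" becomes "ntn".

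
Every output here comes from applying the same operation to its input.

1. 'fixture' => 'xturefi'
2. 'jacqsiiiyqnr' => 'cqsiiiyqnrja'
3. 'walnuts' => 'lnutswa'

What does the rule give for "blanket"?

The transformation: move the first 2 characters to the end (rotate left by 2).
So "blanket" becomes "anketbl".

anketbl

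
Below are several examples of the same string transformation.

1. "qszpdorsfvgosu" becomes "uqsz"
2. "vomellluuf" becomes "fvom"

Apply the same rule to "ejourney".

In each case the input is transformed by: move the last character to the front, then keep only the first 4 characters.
Applying both steps to "ejourney": "yejourne", then "yejo".
(Check on "vomellluuf": → "fvomellluu" → "fvom" ✓)

yejo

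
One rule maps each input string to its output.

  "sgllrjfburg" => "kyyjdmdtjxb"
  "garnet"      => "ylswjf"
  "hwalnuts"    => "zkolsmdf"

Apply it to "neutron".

Each output is the input with this applied: shift every letter 8 places backward in the alphabet (wrapping around), then take characters alternately from the front and the back (1st, last, 2nd, 2nd-last, ...).
"neutron" → "fwmljgf" → "ffwgmjl".

ffwgmjl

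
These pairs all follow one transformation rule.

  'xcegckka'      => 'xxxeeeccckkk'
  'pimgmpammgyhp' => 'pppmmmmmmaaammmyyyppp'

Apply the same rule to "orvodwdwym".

ooovvvddddddyyy

The transformation: keep every other character starting from the first (positions 1st, 3rd, 5th, ...), then repeat every character 3 times.
On "orvodwdwym" that produces "ooovvvddddddyyy".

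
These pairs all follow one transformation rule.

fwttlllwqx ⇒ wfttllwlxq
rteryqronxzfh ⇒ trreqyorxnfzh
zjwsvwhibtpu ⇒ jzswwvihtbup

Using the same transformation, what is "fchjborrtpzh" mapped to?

The transformation: swap each adjacent pair of characters (1↔2, 3↔4, ...).
So "fchjborrtpzh" becomes "cfjhobrrpthz".

cfjhobrrpthz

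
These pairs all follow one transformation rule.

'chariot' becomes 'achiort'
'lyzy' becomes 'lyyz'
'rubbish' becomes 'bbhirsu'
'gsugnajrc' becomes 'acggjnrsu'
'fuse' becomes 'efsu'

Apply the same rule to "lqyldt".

Each output is the input with this applied: sort the characters into alphabetical order.
"lqyldt" → "dllqty".

dllqty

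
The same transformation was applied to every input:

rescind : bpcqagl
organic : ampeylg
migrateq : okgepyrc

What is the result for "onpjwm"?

kmlnhu

The rule is to shift every letter 2 places backward in the alphabet (wrapping around), then move the last character to the front.
Applying both steps to "onpjwm": "mlnhuk", then "kmlnhu".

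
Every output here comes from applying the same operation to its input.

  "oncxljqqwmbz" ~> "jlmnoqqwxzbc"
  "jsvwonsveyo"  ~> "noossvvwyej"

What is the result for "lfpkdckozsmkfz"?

The pattern: sort the characters into alphabetical order, then move the first 2 characters to the end (rotate left by 2).
So "lfpkdckozsmkfz" becomes "ffkkklmopszzcd".

ffkkklmopszzcd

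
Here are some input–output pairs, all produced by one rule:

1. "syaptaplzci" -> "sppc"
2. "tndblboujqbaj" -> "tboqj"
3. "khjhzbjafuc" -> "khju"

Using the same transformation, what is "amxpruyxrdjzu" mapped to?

Rule — keep one character in every 3, starting at position 1 (positions 1st, 4th, 7th, ...).
So "amxpruyxrdjzu" becomes "apydu".

apydu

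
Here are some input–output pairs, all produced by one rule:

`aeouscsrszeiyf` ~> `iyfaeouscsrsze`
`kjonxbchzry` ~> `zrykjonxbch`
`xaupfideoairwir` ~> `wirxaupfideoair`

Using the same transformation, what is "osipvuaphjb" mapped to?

hjbosipvuap

In each case the input is transformed by: move the last 3 characters to the front (rotate right by 3).
For "osipvuaphjb" the result is "hjbosipvuap".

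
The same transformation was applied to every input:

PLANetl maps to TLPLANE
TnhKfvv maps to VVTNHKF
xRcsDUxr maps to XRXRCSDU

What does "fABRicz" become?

CZFABRI

Looking at the pairs, the operation is to move the last 2 characters to the front (rotate right by 2), then convert every letter to uppercase.
So "fABRicz" becomes "CZFABRI".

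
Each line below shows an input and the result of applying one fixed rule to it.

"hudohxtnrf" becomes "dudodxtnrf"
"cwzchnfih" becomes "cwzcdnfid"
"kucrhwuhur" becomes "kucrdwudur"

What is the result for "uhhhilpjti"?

udddilpjti

Rule — replace every "h" with "d".
On "uhhhilpjti" that produces "udddilpjti".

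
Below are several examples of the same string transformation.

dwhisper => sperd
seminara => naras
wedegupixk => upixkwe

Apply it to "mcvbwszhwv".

szhwvmc

In each case the input is transformed by: swap the front and back halves of the string, then delete the last 3 characters.
For "mcvbwszhwv" the result is "szhwvmc".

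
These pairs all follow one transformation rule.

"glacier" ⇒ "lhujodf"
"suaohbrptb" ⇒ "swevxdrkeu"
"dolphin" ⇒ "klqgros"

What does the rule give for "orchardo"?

Rule — move the last 3 characters to the front (rotate right by 3), then shift every letter 3 places forward in the alphabet (wrapping around).
On "orchardo": the first step gives "rdoorcha", and the second then gives "ugrrufkd".

ugrrufkd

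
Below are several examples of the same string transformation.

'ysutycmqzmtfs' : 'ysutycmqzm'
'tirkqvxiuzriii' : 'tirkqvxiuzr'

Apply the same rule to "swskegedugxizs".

In each case the input is transformed by: delete the last 3 characters.
So "swskegedugxizs" becomes "swskegedugx".

swskegedugx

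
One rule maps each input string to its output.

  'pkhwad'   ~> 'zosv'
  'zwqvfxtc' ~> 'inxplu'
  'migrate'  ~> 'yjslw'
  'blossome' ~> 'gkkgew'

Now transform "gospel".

khwd

The transformation: delete the first 2 characters, then shift every letter 8 places backward in the alphabet (wrapping around).
"gospel" → "spel" → "khwd".
(Check on "migrate": → "grate" → "yjslw" ✓)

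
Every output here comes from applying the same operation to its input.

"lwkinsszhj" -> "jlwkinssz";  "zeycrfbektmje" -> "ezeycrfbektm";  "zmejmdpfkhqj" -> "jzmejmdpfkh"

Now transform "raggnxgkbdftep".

praggnxgkbdft

In each case the input is transformed by: move the last character to the front, then delete the last character.
"raggnxgkbdftep" → "praggnxgkbdfte" → "praggnxgkbdft".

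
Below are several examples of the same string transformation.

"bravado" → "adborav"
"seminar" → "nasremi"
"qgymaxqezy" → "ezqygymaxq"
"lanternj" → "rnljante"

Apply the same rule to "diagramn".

What's happening: swap the first and last characters, then move the last 3 characters to the front (rotate right by 3).
So "diagramn" becomes "amdniagr".

amdniagr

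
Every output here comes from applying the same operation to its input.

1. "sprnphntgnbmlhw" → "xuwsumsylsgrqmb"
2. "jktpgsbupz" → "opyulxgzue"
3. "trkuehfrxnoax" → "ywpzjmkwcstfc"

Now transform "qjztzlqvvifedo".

Looking at the pairs, the operation is to shift every letter 5 places forward in the alphabet (wrapping around).
On "qjztzlqvvifedo" that produces "voeyeqvaankjit".

voeyeqvaankjit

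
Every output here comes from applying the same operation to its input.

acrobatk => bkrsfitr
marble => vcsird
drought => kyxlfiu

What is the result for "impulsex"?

ovjclgdz

Each output is the input with this applied: shift every letter 9 places backward in the alphabet (wrapping around), then reverse the string.
Starting from "impulsex": after the first operation, "zdglcjvo"; after the second, "ovjclgdz".
(Check on "drought": → "uiflxyk" → "kyxlfiu" ✓)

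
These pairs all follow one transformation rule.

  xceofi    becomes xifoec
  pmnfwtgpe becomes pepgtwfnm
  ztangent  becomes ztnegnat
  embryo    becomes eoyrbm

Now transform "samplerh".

shrelpma

Each output is the input with this applied: move the first character to the end, then reverse the string.
"samplerh" → "shrelpma".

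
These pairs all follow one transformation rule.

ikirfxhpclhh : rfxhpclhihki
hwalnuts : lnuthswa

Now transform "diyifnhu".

ifnhduiy

Rule — swap the first and last characters, then move the first 3 characters to the end (rotate left by 3).
Starting from "diyifnhu": after the first operation, "uiyifnhd"; after the second, "ifnhduiy".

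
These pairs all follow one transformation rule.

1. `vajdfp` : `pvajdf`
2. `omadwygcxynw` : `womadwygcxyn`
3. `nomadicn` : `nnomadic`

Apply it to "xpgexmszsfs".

What's happening: move the last character to the front.
For "xpgexmszsfs" the result is "sxpgexmszsf".

sxpgexmszsf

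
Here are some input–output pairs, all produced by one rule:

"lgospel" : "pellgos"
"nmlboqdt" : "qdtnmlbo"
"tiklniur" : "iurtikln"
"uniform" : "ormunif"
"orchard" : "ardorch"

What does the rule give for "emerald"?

aldemer

The transformation: move the last 3 characters to the front (rotate right by 3).
"emerald" → "aldemer".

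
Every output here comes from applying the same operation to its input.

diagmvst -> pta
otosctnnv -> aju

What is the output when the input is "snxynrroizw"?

uuvd

The transformation: keep one character in every 3, starting at position 2 (positions 2nd, 5th, 8th, ...), then shift every letter 7 places forward in the alphabet (wrapping around).
On "snxynrroizw": the first step gives "nnow", and the second then gives "uuvd".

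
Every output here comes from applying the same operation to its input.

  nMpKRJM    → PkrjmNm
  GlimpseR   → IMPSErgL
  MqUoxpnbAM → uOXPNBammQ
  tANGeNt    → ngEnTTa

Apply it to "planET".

ANetPL

Rule — flip the case of every letter, then move the first 2 characters to the end (rotate left by 2).
"planET" → "PLANet" → "ANetPL".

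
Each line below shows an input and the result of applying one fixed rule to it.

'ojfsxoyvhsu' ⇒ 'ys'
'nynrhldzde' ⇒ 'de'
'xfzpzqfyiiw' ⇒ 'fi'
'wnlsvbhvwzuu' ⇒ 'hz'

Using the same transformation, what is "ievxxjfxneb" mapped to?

Each output is the input with this applied: keep one character in every 3, starting at position 1 (positions 1st, 4th, 7th, ...), then keep only the last 2 characters.
For "ievxxjfxneb" the result is "fe".

fe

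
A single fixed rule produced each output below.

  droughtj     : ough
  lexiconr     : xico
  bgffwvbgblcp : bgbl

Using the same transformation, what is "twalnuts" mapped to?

What's happening: delete the last 2 characters, then keep only the last 4 characters.
"twalnuts" → "twalnu" → "alnu".
(Check on "droughtj": → "drough" → "ough" ✓)

alnu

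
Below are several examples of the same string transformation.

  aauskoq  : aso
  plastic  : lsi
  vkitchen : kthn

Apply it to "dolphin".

Rule — keep every other character starting from the second (positions 2nd, 4th, 6th, ...).
On "dolphin" that produces "opi".

opi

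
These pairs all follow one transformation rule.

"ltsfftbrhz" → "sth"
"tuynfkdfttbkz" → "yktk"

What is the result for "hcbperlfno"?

The transformation: keep one character in every 3, starting at position 3 (positions 3rd, 6th, 9th, ...).
"hcbperlfno" → "brn".

brn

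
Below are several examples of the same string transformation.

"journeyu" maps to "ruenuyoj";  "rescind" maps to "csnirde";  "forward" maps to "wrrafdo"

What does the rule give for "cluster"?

Each output is the input with this applied: move the first 2 characters to the end (rotate left by 2), then swap each adjacent pair of characters (1↔2, 3↔4, ...).
Applying both steps to "cluster": "ustercl", then "suetcrl".
(Check on "journeyu": → "urneyujo" → "ruenuyoj" ✓)

suetcrl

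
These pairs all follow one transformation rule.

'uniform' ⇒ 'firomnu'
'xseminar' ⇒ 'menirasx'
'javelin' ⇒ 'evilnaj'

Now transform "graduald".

daaudlrg

Rule — swap each adjacent pair of characters (1↔2, 3↔4, ...), then move the first 2 characters to the end (rotate left by 2).
Working it through for "graduald": intermediate "rgdaaudl", final "daaudlrg".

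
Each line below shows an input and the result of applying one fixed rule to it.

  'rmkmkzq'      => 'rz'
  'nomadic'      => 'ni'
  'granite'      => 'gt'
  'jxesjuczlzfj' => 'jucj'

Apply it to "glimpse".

gs

Looking at the pairs, the operation is to swap each adjacent pair of characters (1↔2, 3↔4, ...), then keep one character in every 3, starting at position 2 (positions 2nd, 5th, 8th, ...).
"glimpse" → "lgmispe" → "gs".
(Check on "granite": → "rgnatie" → "gt" ✓)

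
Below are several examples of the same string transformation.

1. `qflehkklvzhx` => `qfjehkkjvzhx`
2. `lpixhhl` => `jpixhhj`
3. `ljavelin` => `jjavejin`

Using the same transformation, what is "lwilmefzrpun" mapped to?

jwijmefzrpun

Each output is the input with this applied: replace every "l" with "j".
"lwilmefzrpun" → "jwijmefzrpun".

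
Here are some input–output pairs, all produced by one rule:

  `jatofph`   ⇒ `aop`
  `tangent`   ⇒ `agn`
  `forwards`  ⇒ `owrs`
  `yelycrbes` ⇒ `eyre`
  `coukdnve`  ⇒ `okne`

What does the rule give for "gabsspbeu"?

aspe

What's happening: keep every other character starting from the second (positions 2nd, 4th, 6th, ...).
Applying that to "gabsspbeu" gives "aspe".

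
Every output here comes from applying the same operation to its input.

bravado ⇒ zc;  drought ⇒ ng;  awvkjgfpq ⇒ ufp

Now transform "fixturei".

The pattern: keep one character in every 3, starting at position 3 (positions 3rd, 6th, 9th, ...), then shift every letter 1 place backward in the alphabet (wrapping around).
Working it through for "fixturei": intermediate "xr", final "wq".

wq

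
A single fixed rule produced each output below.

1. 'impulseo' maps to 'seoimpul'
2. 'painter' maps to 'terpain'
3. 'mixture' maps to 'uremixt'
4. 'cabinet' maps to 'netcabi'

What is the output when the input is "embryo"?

ryoemb

In each case the input is transformed by: move the last 3 characters to the front (rotate right by 3).
So "embryo" becomes "ryoemb".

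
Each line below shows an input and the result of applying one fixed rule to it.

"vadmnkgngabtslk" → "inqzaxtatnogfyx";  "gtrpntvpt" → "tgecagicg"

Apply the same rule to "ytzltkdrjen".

lgmygxqewra

What's happening: shift every letter 13 places forward in the alphabet (wrapping around) — i.e. ROT13.
On "ytzltkdrjen" that produces "lgmygxqewra".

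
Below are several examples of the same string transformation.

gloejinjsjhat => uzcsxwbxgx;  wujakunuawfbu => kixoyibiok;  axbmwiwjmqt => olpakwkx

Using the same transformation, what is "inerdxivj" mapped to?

Each output is the input with this applied: delete the last 3 characters, then shift every letter 12 places backward in the alphabet (wrapping around).
On "inerdxivj" that produces "wbsfrl".
(Check on "wujakunuawfbu": → "wujakunuaw" → "kixoyibiok" ✓)

wbsfrl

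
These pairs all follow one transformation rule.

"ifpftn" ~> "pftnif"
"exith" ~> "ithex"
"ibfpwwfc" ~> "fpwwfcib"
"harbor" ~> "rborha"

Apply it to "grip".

ipgr

What's happening: move the first 2 characters to the end (rotate left by 2).
For "grip" the result is "ipgr".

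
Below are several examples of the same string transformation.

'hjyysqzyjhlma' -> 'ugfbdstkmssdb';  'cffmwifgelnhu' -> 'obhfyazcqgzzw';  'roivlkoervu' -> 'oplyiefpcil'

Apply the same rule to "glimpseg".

Each output is the input with this applied: shift every letter 6 places backward in the alphabet (wrapping around), then reverse the string.
"glimpseg" → "afcgjmya" → "aymjgcfa".

aymjgcfa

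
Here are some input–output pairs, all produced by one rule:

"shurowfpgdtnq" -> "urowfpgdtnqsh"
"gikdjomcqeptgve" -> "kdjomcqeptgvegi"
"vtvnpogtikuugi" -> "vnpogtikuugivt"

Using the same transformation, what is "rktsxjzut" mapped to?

What's happening: move the first 2 characters to the end (rotate left by 2).
"rktsxjzut" → "tsxjzutrk".

tsxjzutrk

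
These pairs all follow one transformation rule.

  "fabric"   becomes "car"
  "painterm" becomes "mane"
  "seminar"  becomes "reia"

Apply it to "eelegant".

The pattern: move the last character to the front, then keep every other character starting from the first (positions 1st, 3rd, 5th, ...).
Starting from "eelegant": after the first operation, "teelegan"; after the second, "teea".

teea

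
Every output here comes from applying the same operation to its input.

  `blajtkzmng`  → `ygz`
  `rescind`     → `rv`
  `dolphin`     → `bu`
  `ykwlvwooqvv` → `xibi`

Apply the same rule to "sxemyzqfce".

The pattern: shift every letter 13 places forward in the alphabet (wrapping around) — i.e. ROT13, then keep one character in every 3, starting at position 2 (positions 2nd, 5th, 8th, ...).
So "sxemyzqfce" becomes "kls".

kls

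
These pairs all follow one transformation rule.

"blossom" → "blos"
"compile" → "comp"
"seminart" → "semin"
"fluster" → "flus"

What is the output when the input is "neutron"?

Each output is the input with this applied: delete the last 3 characters.
Doing the same to "neutron": "neut".

neut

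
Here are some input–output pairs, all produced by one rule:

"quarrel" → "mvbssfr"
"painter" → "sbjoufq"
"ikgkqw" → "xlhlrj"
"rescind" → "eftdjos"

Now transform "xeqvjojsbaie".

In each case the input is transformed by: shift every letter 1 place forward in the alphabet (wrapping around), then swap the first and last characters.
For "xeqvjojsbaie", step one produces "yfrwkpktcbjf"; step two turns that into "ffrwkpktcbjy".

ffrwkpktcbjy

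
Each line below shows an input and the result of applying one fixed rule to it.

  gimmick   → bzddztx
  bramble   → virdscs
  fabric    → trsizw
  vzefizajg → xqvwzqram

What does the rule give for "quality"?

The rule is to swap the first and last characters, then shift every letter 9 places backward in the alphabet (wrapping around).
"quality" → "plrczkh".
(Check on "vzefizajg": → "gzefizajv" → "xqvwzqram" ✓)

plrczkh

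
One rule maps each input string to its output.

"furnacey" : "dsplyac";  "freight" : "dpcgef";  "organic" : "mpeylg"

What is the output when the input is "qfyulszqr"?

odwsjqxo

Rule — shift every letter 2 places backward in the alphabet (wrapping around), then delete the last character.
Applying both steps to "qfyulszqr": "odwsjqxop", then "odwsjqxo".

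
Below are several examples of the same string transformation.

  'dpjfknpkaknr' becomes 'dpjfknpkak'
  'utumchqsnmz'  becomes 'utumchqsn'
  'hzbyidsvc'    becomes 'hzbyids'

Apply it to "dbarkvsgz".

dbarkvs

Looking at the pairs, the operation is to delete the last 2 characters.
So "dbarkvsgz" becomes "dbarkvs".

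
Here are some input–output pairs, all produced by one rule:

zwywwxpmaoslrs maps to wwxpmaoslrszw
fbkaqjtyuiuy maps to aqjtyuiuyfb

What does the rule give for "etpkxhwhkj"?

kxhwhkjet

Each output is the input with this applied: move the first 2 characters to the end (rotate left by 2), then delete the first character.
"etpkxhwhkj" → "pkxhwhkjet" → "kxhwhkjet".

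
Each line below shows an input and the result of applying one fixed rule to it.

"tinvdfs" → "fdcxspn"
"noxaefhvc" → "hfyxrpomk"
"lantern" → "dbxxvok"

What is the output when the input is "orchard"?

bbyrnmk

Looking at the pairs, the operation is to sort the characters into reverse alphabetical order, then shift every letter 10 places forward in the alphabet (wrapping around).
Applying that to "orchard" gives "bbyrnmk".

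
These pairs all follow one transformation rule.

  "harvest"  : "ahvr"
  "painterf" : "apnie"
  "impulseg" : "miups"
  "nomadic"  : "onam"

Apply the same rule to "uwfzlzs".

wuzf

Looking at the pairs, the operation is to swap each adjacent pair of characters (1↔2, 3↔4, ...), then delete the last 3 characters.
For "uwfzlzs", step one produces "wuzfzls"; step two turns that into "wuzf".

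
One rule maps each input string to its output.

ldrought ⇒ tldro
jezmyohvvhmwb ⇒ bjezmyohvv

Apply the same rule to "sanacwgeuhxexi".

What's happening: move the last character to the front, then delete the last 3 characters.
Starting from "sanacwgeuhxexi": after the first operation, "isanacwgeuhxex"; after the second, "isanacwgeuh".

isanacwgeuh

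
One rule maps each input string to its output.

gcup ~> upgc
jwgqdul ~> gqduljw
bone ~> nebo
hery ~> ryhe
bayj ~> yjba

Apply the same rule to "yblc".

Each output is the input with this applied: move the first 2 characters to the end (rotate left by 2).
Doing the same to "yblc": "lcyb".

lcyb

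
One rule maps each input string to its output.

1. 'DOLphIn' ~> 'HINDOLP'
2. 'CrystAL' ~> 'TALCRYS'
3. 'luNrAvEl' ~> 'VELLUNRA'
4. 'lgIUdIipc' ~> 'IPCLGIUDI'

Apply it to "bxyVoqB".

In each case the input is transformed by: move the last 3 characters to the front (rotate right by 3), then convert every letter to uppercase.
On "bxyVoqB": the first step gives "oqBbxyV", and the second then gives "OQBBXYV".

OQBBXYV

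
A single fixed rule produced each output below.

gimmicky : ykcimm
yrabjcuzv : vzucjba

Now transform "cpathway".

yawhta

Rule — delete the first 2 characters, then reverse the string.
"cpathway" → "yawhta".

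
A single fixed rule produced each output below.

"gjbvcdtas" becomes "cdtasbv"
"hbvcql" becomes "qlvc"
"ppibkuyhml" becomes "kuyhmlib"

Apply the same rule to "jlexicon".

iconex

Each output is the input with this applied: delete the first 2 characters, then move the first 2 characters to the end (rotate left by 2).
For "jlexicon", step one produces "exicon"; step two turns that into "iconex".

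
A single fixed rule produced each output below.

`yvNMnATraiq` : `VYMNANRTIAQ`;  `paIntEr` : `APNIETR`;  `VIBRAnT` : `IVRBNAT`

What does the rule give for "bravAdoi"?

RBVADAIO

Rule — swap each adjacent pair of characters (1↔2, 3↔4, ...), then convert every letter to uppercase.
Working it through for "bravAdoi": intermediate "rbvadAio", final "RBVADAIO".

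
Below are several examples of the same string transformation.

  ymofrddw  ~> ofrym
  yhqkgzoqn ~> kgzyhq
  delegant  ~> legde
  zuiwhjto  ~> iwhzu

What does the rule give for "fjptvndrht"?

The pattern: delete the last 3 characters, then move the last 3 characters to the front (rotate right by 3).
"fjptvndrht" → "fjptvnd" → "vndfjpt".

vndfjpt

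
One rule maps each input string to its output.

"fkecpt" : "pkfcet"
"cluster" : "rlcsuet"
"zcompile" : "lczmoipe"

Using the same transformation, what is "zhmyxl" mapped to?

xhzyml

In each case the input is transformed by: swap each adjacent pair of characters (1↔2, 3↔4, ...), then move the last character to the front.
Starting from "zhmyxl": after the first operation, "hzymlx"; after the second, "xhzyml".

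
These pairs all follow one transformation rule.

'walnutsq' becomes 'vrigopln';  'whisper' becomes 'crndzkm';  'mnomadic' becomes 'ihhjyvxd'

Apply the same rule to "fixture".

daosmpz

The pattern: swap each adjacent pair of characters (1↔2, 3↔4, ...), then shift every letter 5 places backward in the alphabet (wrapping around).
On "fixture": the first step gives "iftxrue", and the second then gives "daosmpz".
(Check on "mnomadic": → "nmmodaci" → "ihhjyvxd" ✓)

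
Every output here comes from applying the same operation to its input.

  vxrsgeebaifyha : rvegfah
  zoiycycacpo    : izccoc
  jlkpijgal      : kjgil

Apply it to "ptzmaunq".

zpna

The pattern: keep every other character starting from the first (positions 1st, 3rd, 5th, ...), then swap each adjacent pair of characters (1↔2, 3↔4, ...).
Applying both steps to "ptzmaunq": "pzan", then "zpna".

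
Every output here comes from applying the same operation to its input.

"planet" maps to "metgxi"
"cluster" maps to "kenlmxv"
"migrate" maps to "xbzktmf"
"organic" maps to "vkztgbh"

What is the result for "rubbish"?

anuublk

The pattern: swap the first and last characters, then shift every letter 7 places backward in the alphabet (wrapping around).
On "rubbish": the first step gives "hubbisr", and the second then gives "anuublk".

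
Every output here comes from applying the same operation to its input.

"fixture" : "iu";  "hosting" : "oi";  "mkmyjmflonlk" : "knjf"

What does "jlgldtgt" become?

The pattern: take characters alternately from the front and the back (1st, last, 2nd, 2nd-last, ...), then keep one character in every 3, starting at position 3 (positions 3rd, 6th, 9th, ...).
Working it through for "jlgldtgt": intermediate "jtlggtld", final "lt".

lt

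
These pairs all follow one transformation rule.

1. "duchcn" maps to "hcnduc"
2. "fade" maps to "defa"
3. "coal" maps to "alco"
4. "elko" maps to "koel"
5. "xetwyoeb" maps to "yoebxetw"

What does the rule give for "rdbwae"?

waerdb

The pattern: swap the front and back halves of the string.
"rdbwae" → "waerdb".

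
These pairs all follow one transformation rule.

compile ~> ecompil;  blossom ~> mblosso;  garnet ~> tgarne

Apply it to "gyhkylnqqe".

In each case the input is transformed by: move the last character to the front.
Applying that to "gyhkylnqqe" gives "egyhkylnqq".

egyhkylnqq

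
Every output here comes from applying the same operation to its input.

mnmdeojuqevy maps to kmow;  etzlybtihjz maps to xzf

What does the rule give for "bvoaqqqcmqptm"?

What's happening: shift every letter 2 places backward in the alphabet (wrapping around), then keep one character in every 3, starting at position 3 (positions 3rd, 6th, 9th, ...).
Applying both steps to "bvoaqqqcmqptm": "ztmyoooakonrk", then "mokr".

mokr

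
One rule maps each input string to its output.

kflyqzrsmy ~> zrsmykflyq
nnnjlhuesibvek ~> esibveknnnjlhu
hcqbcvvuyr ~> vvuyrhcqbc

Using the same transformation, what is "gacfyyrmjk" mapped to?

The rule is to swap the front and back halves of the string.
So "gacfyyrmjk" becomes "yrmjkgacfy".

yrmjkgacfy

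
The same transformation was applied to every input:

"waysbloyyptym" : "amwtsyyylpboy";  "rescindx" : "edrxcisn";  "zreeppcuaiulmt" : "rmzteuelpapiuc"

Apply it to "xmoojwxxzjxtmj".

mmxjoxotwzjjxx

The rule is to swap each adjacent pair of characters (1↔2, 3↔4, ...), then take characters alternately from the front and the back (1st, last, 2nd, 2nd-last, ...).
Starting from "xmoojwxxzjxtmj": after the first operation, "mxoowjxxjztxjm"; after the second, "mmxjoxotwzjjxx".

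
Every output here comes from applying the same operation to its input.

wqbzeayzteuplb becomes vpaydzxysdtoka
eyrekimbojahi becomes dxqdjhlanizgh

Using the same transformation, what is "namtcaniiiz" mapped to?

mzlsbzmhhhy

In each case the input is transformed by: shift every letter 1 place backward in the alphabet (wrapping around).
Doing the same to "namtcaniiiz": "mzlsbzmhhhy".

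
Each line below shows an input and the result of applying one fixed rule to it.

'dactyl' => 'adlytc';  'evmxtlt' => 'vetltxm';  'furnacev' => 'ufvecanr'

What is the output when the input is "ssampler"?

ssrelpma

The transformation: reverse the string, then move the last 2 characters to the front (rotate right by 2).
On "ssampler": the first step gives "relpmass", and the second then gives "ssrelpma".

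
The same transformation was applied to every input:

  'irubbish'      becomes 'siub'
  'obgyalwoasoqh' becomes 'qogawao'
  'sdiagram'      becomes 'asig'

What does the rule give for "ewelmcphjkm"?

keempj

Rule — move the last 2 characters to the front (rotate right by 2), then keep every other character starting from the first (positions 1st, 3rd, 5th, ...).
"ewelmcphjkm" → "kmewelmcphj" → "keempj".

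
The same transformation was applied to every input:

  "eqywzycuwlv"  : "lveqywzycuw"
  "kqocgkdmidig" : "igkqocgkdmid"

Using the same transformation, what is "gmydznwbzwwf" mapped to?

Each output is the input with this applied: move the last 2 characters to the front (rotate right by 2).
On "gmydznwbzwwf" that produces "wfgmydznwbzw".

wfgmydznwbzw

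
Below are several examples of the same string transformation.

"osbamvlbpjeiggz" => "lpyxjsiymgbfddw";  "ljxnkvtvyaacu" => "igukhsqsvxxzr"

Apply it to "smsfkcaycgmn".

pjpchzxvzdjk

Each output is the input with this applied: shift every letter 3 places backward in the alphabet (wrapping around).
For "smsfkcaycgmn" the result is "pjpchzxvzdjk".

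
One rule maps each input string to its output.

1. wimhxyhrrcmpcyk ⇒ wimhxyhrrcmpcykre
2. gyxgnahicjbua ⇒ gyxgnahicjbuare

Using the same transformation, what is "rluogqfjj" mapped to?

rluogqfjjre

Rule — append "re".
"rluogqfjj" → "rluogqfjjre".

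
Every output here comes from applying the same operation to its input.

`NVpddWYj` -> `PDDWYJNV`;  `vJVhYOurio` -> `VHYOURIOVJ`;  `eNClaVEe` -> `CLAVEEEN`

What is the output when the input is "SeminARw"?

What's happening: move the first 2 characters to the end (rotate left by 2), then convert every letter to uppercase.
So "SeminARw" becomes "MINARWSE".

MINARWSE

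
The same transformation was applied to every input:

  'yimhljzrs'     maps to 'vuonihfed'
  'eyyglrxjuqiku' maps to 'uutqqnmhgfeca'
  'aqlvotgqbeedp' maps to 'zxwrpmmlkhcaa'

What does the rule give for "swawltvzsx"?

The rule is to shift every letter 4 places backward in the alphabet (wrapping around), then sort the characters into reverse alphabetical order.
Working it through for "swawltvzsx": intermediate "oswshprvot", final "wvtssrpooh".

wvtssrpooh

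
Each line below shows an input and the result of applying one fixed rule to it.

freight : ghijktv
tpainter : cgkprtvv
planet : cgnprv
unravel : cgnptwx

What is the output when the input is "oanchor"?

cejpqqt

What's happening: sort the characters into alphabetical order, then shift every letter 2 places forward in the alphabet (wrapping around).
"oanchor" → "cejpqqt".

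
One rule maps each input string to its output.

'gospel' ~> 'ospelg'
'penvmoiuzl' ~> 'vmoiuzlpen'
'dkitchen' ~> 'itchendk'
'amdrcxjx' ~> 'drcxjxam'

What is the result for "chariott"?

The pattern: move the last 2 characters to the front (rotate right by 2), then swap the front and back halves of the string.
Applying both steps to "chariott": "ttchario", then "ariottch".

ariottch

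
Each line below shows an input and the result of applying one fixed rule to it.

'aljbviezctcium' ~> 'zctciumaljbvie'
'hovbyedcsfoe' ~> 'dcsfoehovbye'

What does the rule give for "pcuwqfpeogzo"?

Looking at the pairs, the operation is to swap the front and back halves of the string.
Applying that to "pcuwqfpeogzo" gives "peogzopcuwqf".

peogzopcuwqf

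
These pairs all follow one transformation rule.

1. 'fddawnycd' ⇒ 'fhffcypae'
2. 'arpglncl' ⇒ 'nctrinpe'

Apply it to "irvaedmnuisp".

Each output is the input with this applied: shift every letter 2 places forward in the alphabet (wrapping around), then move the last character to the front.
Working it through for "irvaedmnuisp": intermediate "ktxcgfopwkur", final "rktxcgfopwku".

rktxcgfopwku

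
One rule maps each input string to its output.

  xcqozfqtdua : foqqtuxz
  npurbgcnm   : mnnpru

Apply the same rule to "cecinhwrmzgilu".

ghiilmnruwz

In each case the input is transformed by: sort the characters into alphabetical order, then delete the first 3 characters.
Working it through for "cecinhwrmzgilu": intermediate "cceghiilmnruwz", final "ghiilmnruwz".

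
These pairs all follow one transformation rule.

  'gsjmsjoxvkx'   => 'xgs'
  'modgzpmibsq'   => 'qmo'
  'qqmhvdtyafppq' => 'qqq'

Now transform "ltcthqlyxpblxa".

alt

Each output is the input with this applied: move the last character to the front, then keep only the first 3 characters.
Applying both steps to "ltcthqlyxpblxa": "altcthqlyxpblx", then "alt".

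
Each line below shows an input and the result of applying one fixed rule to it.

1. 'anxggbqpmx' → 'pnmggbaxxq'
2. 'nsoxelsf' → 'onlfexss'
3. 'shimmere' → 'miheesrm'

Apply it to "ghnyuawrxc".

urnhgcayxw

Looking at the pairs, the operation is to sort the characters into reverse alphabetical order, then move the first 3 characters to the end (rotate left by 3).
Applying both steps to "ghnyuawrxc": "yxwurnhgca", then "urnhgcayxw".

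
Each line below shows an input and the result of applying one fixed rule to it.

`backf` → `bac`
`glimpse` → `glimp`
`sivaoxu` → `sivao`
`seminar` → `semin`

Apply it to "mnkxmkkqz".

mnkxmkk

Rule — delete the last 2 characters.
On "mnkxmkkqz" that produces "mnkxmkk".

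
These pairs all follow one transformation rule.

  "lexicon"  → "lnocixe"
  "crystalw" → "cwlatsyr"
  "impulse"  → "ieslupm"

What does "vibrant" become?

The rule is to move the first character to the end, then reverse the string.
So "vibrant" becomes "vtnarbi".

vtnarbi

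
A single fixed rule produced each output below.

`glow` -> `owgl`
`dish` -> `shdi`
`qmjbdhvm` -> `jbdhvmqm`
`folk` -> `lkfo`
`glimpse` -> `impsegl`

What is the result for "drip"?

The transformation: move the first 2 characters to the end (rotate left by 2).
So "drip" becomes "ipdr".

ipdr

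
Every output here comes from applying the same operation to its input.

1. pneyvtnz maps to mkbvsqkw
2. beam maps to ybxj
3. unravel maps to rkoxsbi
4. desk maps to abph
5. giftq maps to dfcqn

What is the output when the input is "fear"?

Rule — shift every letter 3 places backward in the alphabet (wrapping around).
"fear" → "cbxo".

cbxo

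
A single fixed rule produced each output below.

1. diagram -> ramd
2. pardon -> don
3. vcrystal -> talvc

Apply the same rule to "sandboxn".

oxnsa

In each case the input is transformed by: move the last 3 characters to the front (rotate right by 3), then delete the last 3 characters.
Starting from "sandboxn": after the first operation, "oxnsandb"; after the second, "oxnsa".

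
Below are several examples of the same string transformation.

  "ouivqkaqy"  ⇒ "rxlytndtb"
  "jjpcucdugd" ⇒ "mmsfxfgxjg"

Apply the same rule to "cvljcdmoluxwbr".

fyomfgproxazeu

In each case the input is transformed by: shift every letter 3 places forward in the alphabet (wrapping around).
Doing the same to "cvljcdmoluxwbr": "fyomfgproxazeu".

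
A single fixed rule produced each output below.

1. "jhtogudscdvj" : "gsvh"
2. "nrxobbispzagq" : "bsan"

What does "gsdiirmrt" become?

irs

Each output is the input with this applied: move the first 2 characters to the end (rotate left by 2), then keep one character in every 3, starting at position 3 (positions 3rd, 6th, 9th, ...).
Working it through for "gsdiirmrt": intermediate "diirmrtgs", final "irs".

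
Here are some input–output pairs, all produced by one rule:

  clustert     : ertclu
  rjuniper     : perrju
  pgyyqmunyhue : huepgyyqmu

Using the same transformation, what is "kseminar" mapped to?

narkse

Looking at the pairs, the operation is to move the last 3 characters to the front (rotate right by 3), then delete the last 2 characters.
"kseminar" → "narksemi" → "narkse".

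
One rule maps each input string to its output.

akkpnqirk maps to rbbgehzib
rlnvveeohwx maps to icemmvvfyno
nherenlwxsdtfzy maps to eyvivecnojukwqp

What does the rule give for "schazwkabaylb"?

jtyrqnbrsrpcs

The rule is to shift every letter 9 places backward in the alphabet (wrapping around).
For "schazwkabaylb" the result is "jtyrqnbrsrpcs".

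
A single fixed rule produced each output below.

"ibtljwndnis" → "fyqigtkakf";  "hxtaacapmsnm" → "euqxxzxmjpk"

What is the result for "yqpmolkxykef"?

vnmjlihuvhb

Each output is the input with this applied: delete the last character, then shift every letter 3 places backward in the alphabet (wrapping around).
On "yqpmolkxykef": the first step gives "yqpmolkxyke", and the second then gives "vnmjlihuvhb".
(Check on "ibtljwndnis": → "ibtljwndni" → "fyqigtkakf" ✓)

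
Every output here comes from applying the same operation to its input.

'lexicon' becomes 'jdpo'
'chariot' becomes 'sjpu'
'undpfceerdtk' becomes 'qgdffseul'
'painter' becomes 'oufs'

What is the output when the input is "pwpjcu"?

Rule — shift every letter 1 place forward in the alphabet (wrapping around), then delete the first 3 characters.
On "pwpjcu": the first step gives "qxqkdv", and the second then gives "kdv".

kdv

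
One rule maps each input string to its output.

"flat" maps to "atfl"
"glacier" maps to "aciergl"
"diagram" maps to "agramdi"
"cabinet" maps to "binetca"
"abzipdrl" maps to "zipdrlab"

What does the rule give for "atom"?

omat

Each output is the input with this applied: move the first 2 characters to the end (rotate left by 2).
For "atom" the result is "omat".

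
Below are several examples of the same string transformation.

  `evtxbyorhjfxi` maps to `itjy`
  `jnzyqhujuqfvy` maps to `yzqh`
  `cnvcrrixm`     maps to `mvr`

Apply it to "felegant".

The transformation: take characters alternately from the front and the back (1st, last, 2nd, 2nd-last, ...), then keep one character in every 3, starting at position 2 (positions 2nd, 5th, 8th, ...).
"felegant" → "ftenlaeg" → "tlg".

tlg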